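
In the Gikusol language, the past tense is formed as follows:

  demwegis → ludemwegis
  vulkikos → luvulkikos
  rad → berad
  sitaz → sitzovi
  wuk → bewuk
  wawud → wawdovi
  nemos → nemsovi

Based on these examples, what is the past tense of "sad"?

besad

rad and wawud both end in -d yet inflect differently (berad, wawdovi), so the final letter is not what conditions the rule; the number of vowels is.
"sad" has 1 vowel. The stems with 1 vowel (rad → berad, wuk → bewuk) add the prefix be-.
So sad → besad.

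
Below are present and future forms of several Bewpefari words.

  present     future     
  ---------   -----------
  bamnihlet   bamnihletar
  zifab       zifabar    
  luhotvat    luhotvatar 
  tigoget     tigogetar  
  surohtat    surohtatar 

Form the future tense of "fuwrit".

fuwritar

Every pair shown (bamnihlet → bamnihletar, zifab → zifabar, luhotvat → luhotvatar, …) follows the same rule: add -ar.
So fuwrit → fuwritar.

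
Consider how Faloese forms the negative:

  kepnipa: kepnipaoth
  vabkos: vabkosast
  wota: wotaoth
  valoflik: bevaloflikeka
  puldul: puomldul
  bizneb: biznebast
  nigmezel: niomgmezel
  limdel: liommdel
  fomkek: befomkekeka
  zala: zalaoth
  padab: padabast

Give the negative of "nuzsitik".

benuzsitikeka

nigmezel and fomkek both have last vowel 'e' yet inflect differently (niomgmezel, befomkekeka), so the last vowel is not what conditions the rule; the final letter is.
"nuzsitik" ends in -k. The stems ending in -k (fomkek → befomkekeka, valoflik → bevaloflikeka) add be- … -eka around the stem.
The other patterns: stems ending in -l insert -om- after the first vowel; stems ending in -a add -oth; stems ending in -b or -s add -ast.
So nuzsitik → benuzsitikeka.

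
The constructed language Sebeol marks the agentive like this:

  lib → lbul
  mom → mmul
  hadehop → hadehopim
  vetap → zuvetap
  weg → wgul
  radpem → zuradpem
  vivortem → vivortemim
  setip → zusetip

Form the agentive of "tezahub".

mom and radpem both end in -m yet inflect differently (mmul, zuradpem), so the final letter is not what conditions the rule; the number of vowels is.
"tezahub" has 3 vowels. The stems with 3 vowels (vivortem → vivortemim, hadehop → hadehopim) add -im.
So tezahub → tezahubim.

tezahubim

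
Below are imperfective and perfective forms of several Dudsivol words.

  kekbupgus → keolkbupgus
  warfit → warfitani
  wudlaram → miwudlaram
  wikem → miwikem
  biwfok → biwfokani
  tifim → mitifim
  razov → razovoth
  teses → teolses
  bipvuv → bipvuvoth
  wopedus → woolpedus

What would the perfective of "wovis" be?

"wovis" ends in -s. The stems ending in -s (wopedus → woolpedus, kekbupgus → keolkbupgus, teses → teolses) insert -ol- after the first vowel.
The other patterns: stems ending in -v add -oth; stems ending in -m add the prefix mi-; stems ending in -k or -t add -ani.
So wovis → woolvis.

woolvis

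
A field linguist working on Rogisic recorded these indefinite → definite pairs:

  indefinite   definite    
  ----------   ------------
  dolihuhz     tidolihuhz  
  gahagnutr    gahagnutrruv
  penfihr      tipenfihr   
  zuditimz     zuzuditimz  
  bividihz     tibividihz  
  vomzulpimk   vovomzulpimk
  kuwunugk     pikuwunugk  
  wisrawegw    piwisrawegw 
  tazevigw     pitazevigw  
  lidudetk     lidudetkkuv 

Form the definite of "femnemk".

"femnemk" has second-to-last letter 'm'. The stems whose second-to-last letter is 'm' (vomzulpimk → vovomzulpimk, zuditimz → zuzuditimz) repeat the first consonant+vowel as a prefix.
So femnemk → fefemnemk.

fefemnemk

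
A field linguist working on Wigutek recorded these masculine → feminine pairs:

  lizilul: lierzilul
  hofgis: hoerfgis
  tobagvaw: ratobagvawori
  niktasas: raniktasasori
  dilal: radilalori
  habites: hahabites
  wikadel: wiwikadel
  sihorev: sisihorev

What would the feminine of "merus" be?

meerrus

hofgis and niktasas both end in -s yet inflect differently (hoerfgis, raniktasasori), so the final letter is not what conditions the rule; the last vowel is.
"merus" has last vowel 'u'. The one such stem in the data (lizilul → lierzilul) inserts -er- after the first vowel (as does hofgis), so the same rule applies.
The other patterns: stems whose last vowel is 'a' add ra- … -ori around the stem; stems whose last vowel is 'e' repeat the first consonant+vowel as a prefix.
So merus → meerrus.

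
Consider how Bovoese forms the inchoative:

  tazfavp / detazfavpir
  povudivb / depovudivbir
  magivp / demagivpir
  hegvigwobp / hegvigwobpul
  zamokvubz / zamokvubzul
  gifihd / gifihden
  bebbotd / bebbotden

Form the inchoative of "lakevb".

tazfavp and hegvigwobp both end in -p yet inflect differently (detazfavpir, hegvigwobpul), so the final letter is not what conditions the rule; the second-to-last letter is.
"lakevb" has second-to-last letter 'v'. The stems whose second-to-last letter is 'v' (tazfavp → detazfavpir, povudivb → depovudivbir, magivp → demagivpir) add de- … -ir around the stem.
So lakevb → delakevbir.

delakevbir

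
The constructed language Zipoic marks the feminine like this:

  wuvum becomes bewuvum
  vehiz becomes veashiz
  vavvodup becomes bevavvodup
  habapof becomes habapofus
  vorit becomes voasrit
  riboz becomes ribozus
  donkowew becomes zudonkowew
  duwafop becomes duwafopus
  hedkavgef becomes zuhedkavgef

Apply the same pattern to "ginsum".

hedkavgef and habapof both end in -f yet inflect differently (zuhedkavgef, habapofus), so the final letter is not what conditions the rule; the last vowel is.
"ginsum" has last vowel 'u'. The stems whose last vowel is 'u' (vavvodup → bevavvodup, wuvum → bewuvum) add the prefix be-.
The other patterns: stems whose last vowel is 'e' add the prefix zu-; stems whose last vowel is 'i' insert -as- after the first vowel; stems whose last vowel is 'o' add -us.
So ginsum → beginsum.

beginsum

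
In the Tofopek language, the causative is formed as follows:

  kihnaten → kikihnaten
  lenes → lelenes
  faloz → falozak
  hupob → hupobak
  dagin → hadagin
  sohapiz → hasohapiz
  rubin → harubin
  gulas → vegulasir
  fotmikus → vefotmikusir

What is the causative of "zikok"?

zikokak

"zikok" has last vowel 'o'. The stems whose last vowel is 'o' (faloz → falozak, hupob → hupobak) add -ak.
The other patterns: stems whose last vowel is 'e' repeat the first consonant+vowel as a prefix; stems whose last vowel is 'i' add the prefix ha-; stems whose last vowel is 'a' or 'u' add ve- … -ir around the stem.
So zikok → zikokak.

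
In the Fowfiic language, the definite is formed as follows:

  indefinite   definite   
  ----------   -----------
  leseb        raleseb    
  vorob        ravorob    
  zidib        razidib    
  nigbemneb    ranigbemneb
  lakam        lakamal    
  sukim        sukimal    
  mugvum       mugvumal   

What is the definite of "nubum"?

zidib and sukim both have last vowel 'i' yet inflect differently (razidib, sukimal), so the last vowel is not what conditions the rule; the final letter is.
"nubum" ends in -m. The stems ending in -m (lakam → lakamal, sukim → sukimal, mugvum → mugvumal) add -al.
So nubum → nubumal.

nubumal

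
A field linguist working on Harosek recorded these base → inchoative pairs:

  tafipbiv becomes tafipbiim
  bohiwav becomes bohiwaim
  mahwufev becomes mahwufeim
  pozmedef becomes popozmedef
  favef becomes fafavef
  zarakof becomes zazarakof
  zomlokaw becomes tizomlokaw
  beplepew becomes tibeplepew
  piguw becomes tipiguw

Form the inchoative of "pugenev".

pugeneim

mahwufev and pozmedef both have last vowel 'e' yet inflect differently (mahwufeim, popozmedef), so the last vowel is not what conditions the rule; the final letter is.
"pugenev" ends in -v. The stems ending in -v (tafipbiv → tafipbiim, bohiwav → bohiwaim, mahwufev → mahwufeim) drop the final letter and add -im.
The other patterns: stems ending in -f repeat the first consonant+vowel as a prefix; stems ending in -w add the prefix ti-.
So pugenev → pugeneim.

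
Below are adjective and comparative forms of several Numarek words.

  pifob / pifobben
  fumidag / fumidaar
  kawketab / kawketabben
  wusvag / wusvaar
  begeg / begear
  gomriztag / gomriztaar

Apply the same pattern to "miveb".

mivebben

"miveb" ends in -b. The stems ending in -b (pifob → pifobben, kawketab → kawketabben) double the final consonant and add -en.
The other pattern: stems ending in -g drop the final letter and add -ar.
So miveb → mivebben.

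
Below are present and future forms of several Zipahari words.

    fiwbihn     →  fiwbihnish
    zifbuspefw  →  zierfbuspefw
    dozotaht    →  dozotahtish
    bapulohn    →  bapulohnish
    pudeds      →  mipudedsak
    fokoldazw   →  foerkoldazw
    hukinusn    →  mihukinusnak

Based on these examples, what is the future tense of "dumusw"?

bapulohn and hukinusn both end in -n yet inflect differently (bapulohnish, mihukinusnak), so the final letter is not what conditions the rule; the second-to-last letter is.
"dumusw" has second-to-last letter 's'. The one such stem in the data (hukinusn → mihukinusnak) adds mi- … -ak around the stem, so the same rule applies.
The other patterns: stems whose second-to-last letter is 'f' or 'z' insert -er- after the first vowel; stems whose second-to-last letter is 'h' add -ish.
So dumusw → midumuswak.

midumuswak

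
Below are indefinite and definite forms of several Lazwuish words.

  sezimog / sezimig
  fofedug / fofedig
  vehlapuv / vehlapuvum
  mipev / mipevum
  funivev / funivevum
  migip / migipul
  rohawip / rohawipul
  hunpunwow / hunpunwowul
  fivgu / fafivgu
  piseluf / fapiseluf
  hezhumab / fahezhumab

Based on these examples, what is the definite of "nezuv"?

fofedug and vehlapuv both have last vowel 'u' yet inflect differently (fofedig, vehlapuvum), so the last vowel is not what conditions the rule; the final letter is.
"nezuv" ends in -v. The stems ending in -v (vehlapuv → vehlapuvum, mipev → mipevum, funivev → funivevum) add -um.
So nezuv → nezuvum.

nezuvum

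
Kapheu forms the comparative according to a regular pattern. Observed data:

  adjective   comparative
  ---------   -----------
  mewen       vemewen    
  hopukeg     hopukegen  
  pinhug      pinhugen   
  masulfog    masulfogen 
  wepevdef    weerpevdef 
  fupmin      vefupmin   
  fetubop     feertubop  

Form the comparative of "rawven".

verawven

mewen and hopukeg both have last vowel 'e' yet inflect differently (vemewen, hopukegen), so the last vowel is not what conditions the rule; the final letter is.
"rawven" ends in -n. The stems ending in -n (fupmin → vefupmin, mewen → vemewen) add the prefix ve-.
The other patterns: stems ending in -g add -en; stems ending in -f or -p insert -er- after the first vowel.
So rawven → verawven.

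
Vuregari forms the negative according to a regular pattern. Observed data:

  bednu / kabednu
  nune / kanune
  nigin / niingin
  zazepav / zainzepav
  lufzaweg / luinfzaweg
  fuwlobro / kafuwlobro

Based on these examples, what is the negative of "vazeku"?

kavazeku

lufzaweg and nune both have last vowel 'e' yet inflect differently (luinfzaweg, kanune), so the last vowel is not what conditions the rule; whether the stem ends in a vowel or a consonant is.
"vazeku" ends in a vowel. The stems ending in a vowel (nune → kanune, bednu → kabednu, fuwlobro → kafuwlobro) add the prefix ka-.
The other pattern: stems ending in a consonant insert -in- after the first vowel.
So vazeku → kavazeku.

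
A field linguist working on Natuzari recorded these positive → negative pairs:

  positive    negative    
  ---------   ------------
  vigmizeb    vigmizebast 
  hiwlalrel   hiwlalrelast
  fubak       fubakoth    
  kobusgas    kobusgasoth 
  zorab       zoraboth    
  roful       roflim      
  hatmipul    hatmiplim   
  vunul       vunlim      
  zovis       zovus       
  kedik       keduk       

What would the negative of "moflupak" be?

"moflupak" has last vowel 'a'. The stems whose last vowel is 'a' (fubak → fubakoth, kobusgas → kobusgasoth, zorab → zoraboth) add -oth.
The other patterns: stems whose last vowel is 'e' add -ast; stems whose last vowel is 'u' delete the last vowel and add -im; stems whose last vowel is 'i' change the last vowel to 'u'.
So moflupak → moflupakoth.

moflupakoth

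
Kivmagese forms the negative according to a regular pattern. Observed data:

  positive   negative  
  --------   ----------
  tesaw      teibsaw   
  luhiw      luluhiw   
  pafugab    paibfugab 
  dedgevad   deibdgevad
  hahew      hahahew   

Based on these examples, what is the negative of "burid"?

buburid

tesaw and luhiw both end in -w yet inflect differently (teibsaw, luluhiw), so the final letter is not what conditions the rule; the last vowel is.
"burid" has last vowel 'i'. The one such stem in the data (luhiw → luluhiw) repeats the first consonant+vowel as a prefix (as does hahew), so the same rule applies.
So burid → buburid.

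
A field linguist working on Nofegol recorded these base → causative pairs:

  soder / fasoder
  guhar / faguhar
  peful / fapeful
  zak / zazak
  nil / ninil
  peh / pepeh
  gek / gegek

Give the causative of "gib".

gigib

"gib" has 1 vowel. The stems with 1 vowel (zak → zazak, nil → ninil, peh → pepeh) repeat the first consonant+vowel as a prefix.
The other pattern: stems with 2 vowels add the prefix fa-.
So gib → gigib.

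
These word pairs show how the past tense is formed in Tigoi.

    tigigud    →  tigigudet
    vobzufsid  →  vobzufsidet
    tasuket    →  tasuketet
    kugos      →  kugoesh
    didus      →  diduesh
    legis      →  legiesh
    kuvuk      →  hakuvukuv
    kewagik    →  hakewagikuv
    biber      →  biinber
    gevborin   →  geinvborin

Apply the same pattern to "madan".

maindan

"madan" ends in -n. The one such stem in the data (gevborin → geinvborin) inserts -in- after the first vowel (as does biber), so the same rule applies.
The other patterns: stems ending in -d or -t add -et; stems ending in -s drop the final letter and add -esh; stems ending in -k add ha- … -uv around the stem.
So madan → maindan.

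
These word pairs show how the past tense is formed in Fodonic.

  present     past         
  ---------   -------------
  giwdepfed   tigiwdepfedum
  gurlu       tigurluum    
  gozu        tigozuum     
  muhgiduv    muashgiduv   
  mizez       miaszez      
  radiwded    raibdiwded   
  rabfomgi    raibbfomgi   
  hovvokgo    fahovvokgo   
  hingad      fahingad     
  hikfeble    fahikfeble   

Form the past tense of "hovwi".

fahovwi

giwdepfed and radiwded both end in -d yet inflect differently (tigiwdepfedum, raibdiwded), so the final letter is not what conditions the rule; the first letter is.
"hovwi" begins with h-. The stems beginning with h- (hovvokgo → fahovvokgo, hingad → fahingad, hikfeble → fahikfeble) add the prefix fa-.
So hovwi → fahovwi.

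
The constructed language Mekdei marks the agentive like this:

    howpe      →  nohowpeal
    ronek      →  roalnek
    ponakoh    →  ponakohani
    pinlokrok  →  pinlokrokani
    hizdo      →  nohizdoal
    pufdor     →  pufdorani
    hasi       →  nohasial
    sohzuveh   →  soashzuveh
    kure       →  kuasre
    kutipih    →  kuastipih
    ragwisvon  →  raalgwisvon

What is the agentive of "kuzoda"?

"kuzoda" begins with k-. The stems beginning with k- (kutipih → kuastipih, kure → kuasre) insert -as- after the first vowel.
So kuzoda → kuaszoda.

kuaszoda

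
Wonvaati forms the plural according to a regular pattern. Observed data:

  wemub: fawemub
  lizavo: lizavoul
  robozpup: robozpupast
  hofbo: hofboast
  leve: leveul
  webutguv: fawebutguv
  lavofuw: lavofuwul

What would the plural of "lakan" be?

lakanul

"lakan" begins with l-. The stems beginning with l- (lizavo → lizavoul, leve → leveul, lavofuw → lavofuwul) add -ul.
The other patterns: stems beginning with w- add the prefix fa-; stems beginning with h- or r- add -ast.
So lakan → lakanul.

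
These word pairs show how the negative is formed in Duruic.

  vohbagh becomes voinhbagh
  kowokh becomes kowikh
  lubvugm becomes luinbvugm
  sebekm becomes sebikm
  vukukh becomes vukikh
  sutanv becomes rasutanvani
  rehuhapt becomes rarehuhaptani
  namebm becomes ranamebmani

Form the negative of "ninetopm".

kowokh and vohbagh both end in -h yet inflect differently (kowikh, voinhbagh), so the final letter is not what conditions the rule; the second-to-last letter is.
"ninetopm" has second-to-last letter 'p'. The one such stem in the data (rehuhapt → rarehuhaptani) adds ra- … -ani around the stem, so the same rule applies.
The other patterns: stems whose second-to-last letter is 'k' change the last vowel to 'i'; stems whose second-to-last letter is 'g' insert -in- after the first vowel.
So ninetopm → raninetopmani.

raninetopmani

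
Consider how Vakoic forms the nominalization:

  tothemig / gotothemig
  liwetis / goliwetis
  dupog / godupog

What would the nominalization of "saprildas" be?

Every pair shown (tothemig → gotothemig, liwetis → goliwetis, dupog → godupog) follows the same rule: add the prefix go-.
So saprildas → gosaprildas.

gosaprildas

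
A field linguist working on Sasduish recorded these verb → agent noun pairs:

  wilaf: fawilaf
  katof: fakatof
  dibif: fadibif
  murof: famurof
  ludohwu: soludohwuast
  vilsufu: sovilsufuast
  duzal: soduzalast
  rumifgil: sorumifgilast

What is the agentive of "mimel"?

somimelast

wilaf and duzal both have last vowel 'a' yet inflect differently (fawilaf, soduzalast), so the last vowel is not what conditions the rule; the final letter is.
"mimel" ends in -l. The stems ending in -l (duzal → soduzalast, rumifgil → sorumifgilast) add so- … -ast around the stem.
The other pattern: stems ending in -f add the prefix fa-.
So mimel → somimelast.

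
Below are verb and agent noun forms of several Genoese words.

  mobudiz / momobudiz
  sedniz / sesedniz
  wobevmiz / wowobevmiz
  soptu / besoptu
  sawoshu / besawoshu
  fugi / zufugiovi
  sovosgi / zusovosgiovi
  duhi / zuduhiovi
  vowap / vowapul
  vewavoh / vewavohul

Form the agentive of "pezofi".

zupezofiovi

"pezofi" ends in -i. The stems ending in -i (fugi → zufugiovi, sovosgi → zusovosgiovi, duhi → zuduhiovi) add zu- … -ovi around the stem.
The other patterns: stems ending in -z repeat the first consonant+vowel as a prefix; stems ending in -u add the prefix be-; stems ending in -h or -p add -ul.
So pezofi → zupezofiovi.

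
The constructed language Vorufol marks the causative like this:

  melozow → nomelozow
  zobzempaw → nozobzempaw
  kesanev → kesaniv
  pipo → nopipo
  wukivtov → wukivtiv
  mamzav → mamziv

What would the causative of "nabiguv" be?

nabigiv

mamzav and zobzempaw both have last vowel 'a' yet inflect differently (mamziv, nozobzempaw), so the last vowel is not what conditions the rule; the final letter is.
"nabiguv" ends in -v. The stems ending in -v (mamzav → mamziv, kesanev → kesaniv, wukivtov → wukivtiv) change the last vowel to 'i'.
So nabiguv → nabigiv.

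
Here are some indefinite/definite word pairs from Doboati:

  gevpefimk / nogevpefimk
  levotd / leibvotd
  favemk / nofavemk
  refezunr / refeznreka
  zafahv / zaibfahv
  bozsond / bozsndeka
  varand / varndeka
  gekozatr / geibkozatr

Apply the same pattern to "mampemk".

nomampemk

"mampemk" has second-to-last letter 'm'. The stems whose second-to-last letter is 'm' (gevpefimk → nogevpefimk, favemk → nofavemk) add the prefix no-.
The other patterns: stems whose second-to-last letter is 'h' or 't' insert -ib- after the first vowel; stems whose second-to-last letter is 'n' delete the last vowel and add -eka.
So mampemk → nomampemk.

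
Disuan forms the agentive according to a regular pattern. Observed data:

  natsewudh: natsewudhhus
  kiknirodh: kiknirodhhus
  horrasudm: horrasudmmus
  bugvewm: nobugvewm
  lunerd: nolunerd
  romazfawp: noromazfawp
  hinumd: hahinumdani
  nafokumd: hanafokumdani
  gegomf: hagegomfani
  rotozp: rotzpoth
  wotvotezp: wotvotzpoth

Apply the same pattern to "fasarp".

horrasudm and bugvewm both end in -m yet inflect differently (horrasudmmus, nobugvewm), so the final letter is not what conditions the rule; the second-to-last letter is.
"fasarp" has second-to-last letter 'r'. The one such stem in the data (lunerd → nolunerd) adds the prefix no-, so the same rule applies.
The other patterns: stems whose second-to-last letter is 'd' double the final consonant and add -us; stems whose second-to-last letter is 'm' add ha- … -ani around the stem; stems whose second-to-last letter is 'z' delete the last vowel and add -oth.
So fasarp → nofasarp.

nofasarp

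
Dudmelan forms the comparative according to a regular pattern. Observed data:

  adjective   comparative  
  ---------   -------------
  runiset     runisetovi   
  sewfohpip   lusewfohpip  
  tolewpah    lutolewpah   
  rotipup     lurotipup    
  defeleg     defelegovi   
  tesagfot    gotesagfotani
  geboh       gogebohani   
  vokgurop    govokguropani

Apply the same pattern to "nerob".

runiset and tesagfot both end in -t yet inflect differently (runisetovi, gotesagfotani), so the final letter is not what conditions the rule; the last vowel is.
"nerob" has last vowel 'o'. The stems whose last vowel is 'o' (geboh → gogebohani, tesagfot → gotesagfotani, vokgurop → govokguropani) add go- … -ani around the stem.
The other patterns: stems whose last vowel is 'e' add -ovi; stems whose last vowel is 'a', 'i' or 'u' add the prefix lu-.
So nerob → gonerobani.

gonerobani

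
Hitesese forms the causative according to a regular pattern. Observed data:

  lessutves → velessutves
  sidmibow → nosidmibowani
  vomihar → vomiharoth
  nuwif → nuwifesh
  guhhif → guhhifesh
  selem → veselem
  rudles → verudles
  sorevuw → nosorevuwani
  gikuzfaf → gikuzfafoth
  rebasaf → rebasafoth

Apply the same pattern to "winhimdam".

winhimdamoth

gikuzfaf and guhhif both end in -f yet inflect differently (gikuzfafoth, guhhifesh), so the final letter is not what conditions the rule; the last vowel is.
"winhimdam" has last vowel 'a'. The stems whose last vowel is 'a' (vomihar → vomiharoth, gikuzfaf → gikuzfafoth, rebasaf → rebasafoth) add -oth.
So winhimdam → winhimdamoth.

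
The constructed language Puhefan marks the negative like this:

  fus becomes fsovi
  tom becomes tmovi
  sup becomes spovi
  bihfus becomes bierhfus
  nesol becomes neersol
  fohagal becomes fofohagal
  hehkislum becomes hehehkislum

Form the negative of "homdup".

hoermdup

fus and bihfus both end in -s yet inflect differently (fsovi, bierhfus), so the final letter is not what conditions the rule; the number of vowels is.
"homdup" has 2 vowels. The stems with 2 vowels (bihfus → bierhfus, nesol → neersol) insert -er- after the first vowel.
The other patterns: stems with 1 vowel delete the last vowel and add -ovi; stems with 3 vowels repeat the first consonant+vowel as a prefix.
So homdup → hoermdup.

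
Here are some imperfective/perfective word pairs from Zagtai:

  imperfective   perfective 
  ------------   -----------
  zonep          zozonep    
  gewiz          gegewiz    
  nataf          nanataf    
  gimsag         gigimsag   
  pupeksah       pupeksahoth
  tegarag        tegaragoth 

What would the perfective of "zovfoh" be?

zozovfoh

gimsag and tegarag both end in -g yet inflect differently (gigimsag, tegaragoth), so the final letter is not what conditions the rule; the number of vowels is.
"zovfoh" has 2 vowels. The stems with 2 vowels (zonep → zozonep, gewiz → gegewiz, nataf → nanataf) repeat the first consonant+vowel as a prefix.
The other pattern: stems with 3 vowels add -oth.
So zovfoh → zozovfoh.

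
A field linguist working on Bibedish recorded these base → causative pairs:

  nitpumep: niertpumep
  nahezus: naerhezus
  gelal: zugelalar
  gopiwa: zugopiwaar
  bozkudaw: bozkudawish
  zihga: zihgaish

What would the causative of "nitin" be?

gopiwa and zihga both end in -a yet inflect differently (zugopiwaar, zihgaish), so the final letter is not what conditions the rule; the first letter is.
"nitin" begins with n-. The stems beginning with n- (nitpumep → niertpumep, nahezus → naerhezus) insert -er- after the first vowel.
So nitin → niertin.

niertin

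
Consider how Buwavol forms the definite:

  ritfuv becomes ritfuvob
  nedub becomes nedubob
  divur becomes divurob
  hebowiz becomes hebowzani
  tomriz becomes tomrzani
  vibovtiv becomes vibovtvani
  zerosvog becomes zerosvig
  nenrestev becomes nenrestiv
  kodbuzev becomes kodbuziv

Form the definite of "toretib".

ritfuv and vibovtiv both end in -v yet inflect differently (ritfuvob, vibovtvani), so the final letter is not what conditions the rule; the last vowel is.
"toretib" has last vowel 'i'. The stems whose last vowel is 'i' (hebowiz → hebowzani, tomriz → tomrzani, vibovtiv → vibovtvani) delete the last vowel and add -ani.
The other patterns: stems whose last vowel is 'u' add -ob; stems whose last vowel is 'e' or 'o' change the last vowel to 'i'.
So toretib → toretbani.

toretbani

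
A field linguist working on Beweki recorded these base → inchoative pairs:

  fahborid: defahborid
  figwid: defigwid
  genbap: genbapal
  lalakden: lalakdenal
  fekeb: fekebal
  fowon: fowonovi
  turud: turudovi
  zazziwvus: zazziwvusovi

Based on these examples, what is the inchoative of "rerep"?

lalakden and fowon both end in -n yet inflect differently (lalakdenal, fowonovi), so the final letter is not what conditions the rule; the last vowel is.
"rerep" has last vowel 'e'. The stems whose last vowel is 'e' (lalakden → lalakdenal, fekeb → fekebal) add -al.
So rerep → rerepal.

rerepal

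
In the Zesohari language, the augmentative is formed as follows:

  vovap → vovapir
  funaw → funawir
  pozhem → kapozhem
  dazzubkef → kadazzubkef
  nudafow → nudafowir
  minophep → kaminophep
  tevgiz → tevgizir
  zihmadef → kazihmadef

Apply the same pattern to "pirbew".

minophep and vovap both end in -p yet inflect differently (kaminophep, vovapir), so the final letter is not what conditions the rule; the last vowel is.
"pirbew" has last vowel 'e'. The stems whose last vowel is 'e' (minophep → kaminophep, zihmadef → kazihmadef, dazzubkef → kadazzubkef) add the prefix ka-.
The other pattern: stems whose last vowel is 'a', 'i' or 'o' add -ir.
So pirbew → kapirbew.

kapirbew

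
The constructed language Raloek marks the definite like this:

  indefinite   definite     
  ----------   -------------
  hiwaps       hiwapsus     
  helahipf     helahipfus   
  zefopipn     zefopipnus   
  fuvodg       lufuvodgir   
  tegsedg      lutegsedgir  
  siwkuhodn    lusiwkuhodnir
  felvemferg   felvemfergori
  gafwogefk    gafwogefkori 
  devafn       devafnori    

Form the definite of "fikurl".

fikurlori

zefopipn and siwkuhodn both end in -n yet inflect differently (zefopipnus, lusiwkuhodnir), so the final letter is not what conditions the rule; the second-to-last letter is.
"fikurl" has second-to-last letter 'r'. The one such stem in the data (felvemferg → felvemfergori) adds -ori, so the same rule applies.
So fikurl → fikurlori.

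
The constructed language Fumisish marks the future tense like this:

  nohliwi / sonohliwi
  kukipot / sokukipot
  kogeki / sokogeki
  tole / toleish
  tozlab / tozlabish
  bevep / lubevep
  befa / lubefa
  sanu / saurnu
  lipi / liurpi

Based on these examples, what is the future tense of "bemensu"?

nohliwi and lipi both end in -i yet inflect differently (sonohliwi, liurpi), so the final letter is not what conditions the rule; the first letter is.
"bemensu" begins with b-. The stems beginning with b- (bevep → lubevep, befa → lubefa) add the prefix lu-.
The other patterns: stems beginning with k- or n- add the prefix so-; stems beginning with t- add -ish; stems beginning with l- or s- insert -ur- after the first vowel.
So bemensu → lubemensu.

lubemensu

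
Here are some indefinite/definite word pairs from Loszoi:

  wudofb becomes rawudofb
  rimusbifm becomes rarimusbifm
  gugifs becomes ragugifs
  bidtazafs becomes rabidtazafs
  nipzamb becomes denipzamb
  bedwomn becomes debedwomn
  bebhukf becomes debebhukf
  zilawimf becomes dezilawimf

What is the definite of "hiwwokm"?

"hiwwokm" has second-to-last letter 'k'. The one such stem in the data (bebhukf → debebhukf) adds the prefix de-, so the same rule applies.
The other pattern: stems whose second-to-last letter is 'f' add the prefix ra-.
So hiwwokm → dehiwwokm.

dehiwwokm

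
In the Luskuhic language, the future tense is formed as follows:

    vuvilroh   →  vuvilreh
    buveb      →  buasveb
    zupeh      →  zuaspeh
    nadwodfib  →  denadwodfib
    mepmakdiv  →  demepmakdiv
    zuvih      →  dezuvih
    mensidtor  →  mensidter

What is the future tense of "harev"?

vuvilroh and zuvih both end in -h yet inflect differently (vuvilreh, dezuvih), so the final letter is not what conditions the rule; the last vowel is.
"harev" has last vowel 'e'. The stems whose last vowel is 'e' (buveb → buasveb, zupeh → zuaspeh) insert -as- after the first vowel.
The other patterns: stems whose last vowel is 'o' change the last vowel to 'e'; stems whose last vowel is 'i' add the prefix de-.
So harev → haasrev.

haasrev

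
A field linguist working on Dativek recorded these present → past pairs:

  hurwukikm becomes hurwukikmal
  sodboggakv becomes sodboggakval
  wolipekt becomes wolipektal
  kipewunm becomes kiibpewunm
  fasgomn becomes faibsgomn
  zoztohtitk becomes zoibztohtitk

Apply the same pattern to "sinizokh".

hurwukikm and kipewunm both end in -m yet inflect differently (hurwukikmal, kiibpewunm), so the final letter is not what conditions the rule; the second-to-last letter is.
"sinizokh" has second-to-last letter 'k'. The stems whose second-to-last letter is 'k' (hurwukikm → hurwukikmal, sodboggakv → sodboggakval, wolipekt → wolipektal) add -al.
The other pattern: stems whose second-to-last letter is 'm', 'n' or 't' insert -ib- after the first vowel.
So sinizokh → sinizokhal.

sinizokhal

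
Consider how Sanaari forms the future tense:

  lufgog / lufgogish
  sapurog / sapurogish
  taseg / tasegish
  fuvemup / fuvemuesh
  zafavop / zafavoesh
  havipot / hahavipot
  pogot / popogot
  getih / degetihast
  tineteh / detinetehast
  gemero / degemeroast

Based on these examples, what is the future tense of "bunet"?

bubunet

lufgog and zafavop both have last vowel 'o' yet inflect differently (lufgogish, zafavoesh), so the last vowel is not what conditions the rule; the final letter is.
"bunet" ends in -t. The stems ending in -t (havipot → hahavipot, pogot → popogot) repeat the first consonant+vowel as a prefix.
The other patterns: stems ending in -g add -ish; stems ending in -p drop the final letter and add -esh; stems ending in -h or -o add de- … -ast around the stem.
So bunet → bubunet.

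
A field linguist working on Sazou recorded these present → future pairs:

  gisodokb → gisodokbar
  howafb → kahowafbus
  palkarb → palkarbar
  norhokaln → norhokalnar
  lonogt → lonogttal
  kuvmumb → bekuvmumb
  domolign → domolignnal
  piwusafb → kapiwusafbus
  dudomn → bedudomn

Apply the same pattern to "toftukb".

howafb and kuvmumb both end in -b yet inflect differently (kahowafbus, bekuvmumb), so the final letter is not what conditions the rule; the second-to-last letter is.
"toftukb" has second-to-last letter 'k'. The one such stem in the data (gisodokb → gisodokbar) adds -ar, so the same rule applies.
So toftukb → toftukbar.

toftukbar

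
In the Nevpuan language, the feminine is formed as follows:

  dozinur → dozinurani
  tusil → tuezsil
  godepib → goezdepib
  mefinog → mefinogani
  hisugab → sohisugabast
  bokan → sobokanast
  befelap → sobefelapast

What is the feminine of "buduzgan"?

sobuduzganast

hisugab and godepib both end in -b yet inflect differently (sohisugabast, goezdepib), so the final letter is not what conditions the rule; the last vowel is.
"buduzgan" has last vowel 'a'. The stems whose last vowel is 'a' (bokan → sobokanast, hisugab → sohisugabast, befelap → sobefelapast) add so- … -ast around the stem.
The other patterns: stems whose last vowel is 'o' or 'u' add -ani; stems whose last vowel is 'i' insert -ez- after the first vowel.
So buduzgan → sobuduzganast.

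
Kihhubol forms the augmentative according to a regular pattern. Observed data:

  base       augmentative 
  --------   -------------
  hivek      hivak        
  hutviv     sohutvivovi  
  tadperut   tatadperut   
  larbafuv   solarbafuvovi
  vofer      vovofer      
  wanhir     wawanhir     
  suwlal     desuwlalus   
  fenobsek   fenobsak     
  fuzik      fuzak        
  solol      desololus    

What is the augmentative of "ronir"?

roronir

hutviv and fuzik both have last vowel 'i' yet inflect differently (sohutvivovi, fuzak), so the last vowel is not what conditions the rule; the final letter is.
"ronir" ends in -r. The stems ending in -r (vofer → vovofer, wanhir → wawanhir) repeat the first consonant+vowel as a prefix.
The other patterns: stems ending in -l add de- … -us around the stem; stems ending in -v add so- … -ovi around the stem; stems ending in -k change the last vowel to 'a'.
So ronir → roronir.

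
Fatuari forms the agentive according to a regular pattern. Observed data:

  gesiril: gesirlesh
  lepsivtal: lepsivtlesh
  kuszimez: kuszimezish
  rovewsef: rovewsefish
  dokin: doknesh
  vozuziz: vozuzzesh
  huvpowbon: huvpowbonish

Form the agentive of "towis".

towsesh

huvpowbon and dokin both end in -n yet inflect differently (huvpowbonish, doknesh), so the final letter is not what conditions the rule; the last vowel is.
"towis" has last vowel 'i'. The stems whose last vowel is 'i' (gesiril → gesirlesh, dokin → doknesh, vozuziz → vozuzzesh) delete the last vowel and add -esh.
The other pattern: stems whose last vowel is 'e' or 'o' add -ish.
So towis → towsesh.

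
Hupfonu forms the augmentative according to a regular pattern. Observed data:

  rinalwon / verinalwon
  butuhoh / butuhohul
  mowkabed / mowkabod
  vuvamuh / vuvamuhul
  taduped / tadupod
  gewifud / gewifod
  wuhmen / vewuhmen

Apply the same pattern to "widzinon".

vuvamuh and gewifud both have last vowel 'u' yet inflect differently (vuvamuhul, gewifod), so the last vowel is not what conditions the rule; the final letter is.
"widzinon" ends in -n. The stems ending in -n (rinalwon → verinalwon, wuhmen → vewuhmen) add the prefix ve-.
So widzinon → vewidzinon.

vewidzinon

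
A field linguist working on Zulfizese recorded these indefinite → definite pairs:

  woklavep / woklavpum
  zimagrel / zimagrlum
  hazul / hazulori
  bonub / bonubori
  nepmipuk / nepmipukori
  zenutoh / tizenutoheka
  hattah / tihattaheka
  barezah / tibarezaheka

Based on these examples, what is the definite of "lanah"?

tilanaheka

zimagrel and hazul both end in -l yet inflect differently (zimagrlum, hazulori), so the final letter is not what conditions the rule; the last vowel is.
"lanah" has last vowel 'a'. The stems whose last vowel is 'a' (hattah → tihattaheka, barezah → tibarezaheka) add ti- … -eka around the stem.
The other patterns: stems whose last vowel is 'e' delete the last vowel and add -um; stems whose last vowel is 'u' add -ori.
So lanah → tilanaheka.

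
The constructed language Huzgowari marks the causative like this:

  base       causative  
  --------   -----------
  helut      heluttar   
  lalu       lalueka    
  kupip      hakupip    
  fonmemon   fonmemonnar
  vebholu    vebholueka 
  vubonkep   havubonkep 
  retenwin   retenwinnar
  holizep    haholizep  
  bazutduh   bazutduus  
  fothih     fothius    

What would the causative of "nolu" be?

bazutduh and lalu both have last vowel 'u' yet inflect differently (bazutduus, lalueka), so the last vowel is not what conditions the rule; the final letter is.
"nolu" ends in -u. The stems ending in -u (lalu → lalueka, vebholu → vebholueka) add -eka.
The other patterns: stems ending in -h drop the final letter and add -us; stems ending in -p add the prefix ha-; stems ending in -n or -t double the final consonant and add -ar.
So nolu → nolueka.

nolueka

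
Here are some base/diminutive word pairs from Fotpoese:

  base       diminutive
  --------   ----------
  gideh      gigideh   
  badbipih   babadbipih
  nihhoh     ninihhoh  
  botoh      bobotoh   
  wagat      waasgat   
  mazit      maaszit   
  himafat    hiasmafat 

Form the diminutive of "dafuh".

badbipih and mazit both have last vowel 'i' yet inflect differently (babadbipih, maaszit), so the last vowel is not what conditions the rule; the final letter is.
"dafuh" ends in -h. The stems ending in -h (gideh → gigideh, badbipih → babadbipih, nihhoh → ninihhoh) repeat the first consonant+vowel as a prefix.
The other pattern: stems ending in -t insert -as- after the first vowel.
So dafuh → dadafuh.

dadafuh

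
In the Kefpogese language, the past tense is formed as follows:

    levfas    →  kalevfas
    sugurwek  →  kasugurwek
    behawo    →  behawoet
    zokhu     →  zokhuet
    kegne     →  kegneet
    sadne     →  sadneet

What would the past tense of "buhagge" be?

"buhagge" ends in a vowel. The stems ending in a vowel (zokhu → zokhuet, kegne → kegneet, behawo → behawoet) add -et.
The other pattern: stems ending in a consonant add the prefix ka-.
So buhagge → buhaggeet.

buhaggeet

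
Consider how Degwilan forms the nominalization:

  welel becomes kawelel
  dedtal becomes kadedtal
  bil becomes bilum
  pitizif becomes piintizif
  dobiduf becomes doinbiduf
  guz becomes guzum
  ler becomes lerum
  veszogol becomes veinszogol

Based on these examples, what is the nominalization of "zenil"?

kazenil

"zenil" has 2 vowels. The stems with 2 vowels (welel → kawelel, dedtal → kadedtal) add the prefix ka-.
The other patterns: stems with 1 vowel add -um; stems with 3 vowels insert -in- after the first vowel.
So zenil → kazenil.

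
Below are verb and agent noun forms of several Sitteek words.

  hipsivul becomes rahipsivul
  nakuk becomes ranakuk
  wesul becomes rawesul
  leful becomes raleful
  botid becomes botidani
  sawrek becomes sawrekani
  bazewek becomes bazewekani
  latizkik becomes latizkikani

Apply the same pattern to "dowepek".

dowepekani

"dowepek" has last vowel 'e'. The stems whose last vowel is 'e' (sawrek → sawrekani, bazewek → bazewekani) add -ani.
So dowepek → dowepekani.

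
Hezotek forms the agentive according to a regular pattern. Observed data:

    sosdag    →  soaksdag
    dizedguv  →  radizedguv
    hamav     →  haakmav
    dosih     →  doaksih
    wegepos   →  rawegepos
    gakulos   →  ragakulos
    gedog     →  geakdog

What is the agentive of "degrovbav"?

dizedguv and hamav both end in -v yet inflect differently (radizedguv, haakmav), so the final letter is not what conditions the rule; the number of vowels is.
"degrovbav" has 3 vowels. The stems with 3 vowels (gakulos → ragakulos, dizedguv → radizedguv, wegepos → rawegepos) add the prefix ra-.
So degrovbav → radegrovbav.

radegrovbav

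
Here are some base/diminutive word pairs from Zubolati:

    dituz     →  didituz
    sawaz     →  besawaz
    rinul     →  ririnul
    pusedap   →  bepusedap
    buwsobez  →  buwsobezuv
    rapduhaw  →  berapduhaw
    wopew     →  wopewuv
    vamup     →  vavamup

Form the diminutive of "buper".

buperuv

"buper" has last vowel 'e'. The stems whose last vowel is 'e' (wopew → wopewuv, buwsobez → buwsobezuv) add -uv.
The other patterns: stems whose last vowel is 'a' add the prefix be-; stems whose last vowel is 'u' repeat the first consonant+vowel as a prefix.
So buper → buperuv.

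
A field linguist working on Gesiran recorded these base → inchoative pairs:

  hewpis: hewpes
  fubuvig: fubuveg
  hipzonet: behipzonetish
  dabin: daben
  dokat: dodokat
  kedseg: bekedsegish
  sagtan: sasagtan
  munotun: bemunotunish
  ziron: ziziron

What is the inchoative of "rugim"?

kedseg and fubuvig both end in -g yet inflect differently (bekedsegish, fubuveg), so the final letter is not what conditions the rule; the last vowel is.
"rugim" has last vowel 'i'. The stems whose last vowel is 'i' (hewpis → hewpes, fubuvig → fubuveg, dabin → daben) change the last vowel to 'e'.
So rugim → rugem.

rugem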